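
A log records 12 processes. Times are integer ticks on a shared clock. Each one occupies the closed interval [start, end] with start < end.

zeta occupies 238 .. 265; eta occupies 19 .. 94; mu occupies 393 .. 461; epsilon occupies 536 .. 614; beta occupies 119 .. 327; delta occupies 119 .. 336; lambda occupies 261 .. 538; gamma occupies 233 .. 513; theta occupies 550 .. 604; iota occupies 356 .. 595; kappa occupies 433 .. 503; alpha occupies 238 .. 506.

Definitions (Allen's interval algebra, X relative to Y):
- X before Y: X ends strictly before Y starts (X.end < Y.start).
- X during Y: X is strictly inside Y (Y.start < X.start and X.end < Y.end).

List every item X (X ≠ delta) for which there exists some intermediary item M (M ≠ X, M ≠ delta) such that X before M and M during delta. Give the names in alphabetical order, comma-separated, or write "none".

eta

Target delta = [119, 336].
Intermediaries M with M during delta: zeta.
Via zeta — items with X before zeta: eta.
Union: eta.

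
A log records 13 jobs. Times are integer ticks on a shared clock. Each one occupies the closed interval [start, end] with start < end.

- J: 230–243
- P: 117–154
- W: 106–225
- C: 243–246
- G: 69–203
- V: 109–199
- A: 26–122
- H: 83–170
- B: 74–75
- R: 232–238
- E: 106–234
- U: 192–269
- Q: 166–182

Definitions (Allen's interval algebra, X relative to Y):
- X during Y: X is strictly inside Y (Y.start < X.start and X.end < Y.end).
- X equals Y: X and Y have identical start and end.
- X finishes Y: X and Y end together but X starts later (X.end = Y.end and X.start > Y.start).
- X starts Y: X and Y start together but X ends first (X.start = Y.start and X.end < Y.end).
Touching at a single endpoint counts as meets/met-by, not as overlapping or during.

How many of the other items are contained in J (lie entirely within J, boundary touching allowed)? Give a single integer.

Target J = [230, 243].
A [26, 122] → before → no.
B [74, 75] → before → no.
C [243, 246] → met-by → no.
E [106, 234] → overlaps → no.
G [69, 203] → before → no.
H [83, 170] → before → no.
P [117, 154] → before → no.
Q [166, 182] → before → no.
R [232, 238] → during → counts.
U [192, 269] → contains → no.
V [109, 199] → before → no.
W [106, 225] → before → no.
Total: 1.

1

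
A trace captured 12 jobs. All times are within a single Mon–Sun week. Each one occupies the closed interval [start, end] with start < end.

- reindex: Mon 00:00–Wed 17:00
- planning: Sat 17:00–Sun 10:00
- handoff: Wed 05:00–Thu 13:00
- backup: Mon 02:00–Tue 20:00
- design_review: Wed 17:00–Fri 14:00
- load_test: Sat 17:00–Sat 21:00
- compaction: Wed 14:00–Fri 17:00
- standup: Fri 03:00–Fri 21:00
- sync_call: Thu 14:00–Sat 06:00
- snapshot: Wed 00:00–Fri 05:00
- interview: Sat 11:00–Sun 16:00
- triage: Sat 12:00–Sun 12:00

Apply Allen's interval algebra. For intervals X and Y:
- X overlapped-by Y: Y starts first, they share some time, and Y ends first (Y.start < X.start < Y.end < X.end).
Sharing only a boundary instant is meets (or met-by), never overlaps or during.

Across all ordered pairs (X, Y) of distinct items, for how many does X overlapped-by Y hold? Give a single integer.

Checking all 132 ordered pairs for relation 'overlapped-by'; matching pairs in alphabetical order:
(compaction, handoff): compaction overlapped-by handoff ✓
(compaction, reindex): compaction overlapped-by reindex ✓
(compaction, snapshot): compaction overlapped-by snapshot ✓
(design_review, handoff): design_review overlapped-by handoff ✓
(design_review, snapshot): design_review overlapped-by snapshot ✓
(handoff, reindex): handoff overlapped-by reindex ✓
(snapshot, reindex): snapshot overlapped-by reindex ✓
(standup, compaction): standup overlapped-by compaction ✓
(standup, design_review): standup overlapped-by design_review ✓
(standup, snapshot): standup overlapped-by snapshot ✓
(sync_call, compaction): sync_call overlapped-by compaction ✓
(sync_call, design_review): sync_call overlapped-by design_review ✓
(sync_call, snapshot): sync_call overlapped-by snapshot ✓
Count: 13.

13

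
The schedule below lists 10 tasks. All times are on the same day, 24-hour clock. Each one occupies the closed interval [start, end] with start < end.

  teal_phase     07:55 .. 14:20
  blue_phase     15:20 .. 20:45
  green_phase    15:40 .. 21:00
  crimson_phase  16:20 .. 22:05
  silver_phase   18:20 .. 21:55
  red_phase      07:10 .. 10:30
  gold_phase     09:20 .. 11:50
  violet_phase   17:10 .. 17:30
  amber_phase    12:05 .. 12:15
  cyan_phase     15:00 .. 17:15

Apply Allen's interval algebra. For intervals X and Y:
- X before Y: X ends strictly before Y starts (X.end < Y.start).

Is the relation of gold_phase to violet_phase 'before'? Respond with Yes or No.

Yes

gold_phase = [09:20, 11:50], violet_phase = [17:10, 17:30].
Actual relation of gold_phase to violet_phase: before.
Asked whether 'before' holds → Yes.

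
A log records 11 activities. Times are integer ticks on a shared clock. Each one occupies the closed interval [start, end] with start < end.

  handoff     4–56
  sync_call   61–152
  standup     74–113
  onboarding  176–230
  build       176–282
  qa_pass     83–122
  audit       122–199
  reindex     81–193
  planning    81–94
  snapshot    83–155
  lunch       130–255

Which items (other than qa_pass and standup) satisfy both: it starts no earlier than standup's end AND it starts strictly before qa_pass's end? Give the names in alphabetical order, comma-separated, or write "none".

none

Conditions: its start is no earlier than standup's end (X.start >= 113) AND its start is strictly before qa_pass's end (X.start < 122).
audit: start 122 >= 113? ✓; start 122 < 122? ✗ → no.
build: start 176 >= 113? ✓; start 176 < 122? ✗ → no.
handoff: start 4 >= 113? ✗; start 4 < 122? ✓ → no.
lunch: start 130 >= 113? ✓; start 130 < 122? ✗ → no.
onboarding: start 176 >= 113? ✓; start 176 < 122? ✗ → no.
planning: start 81 >= 113? ✗; start 81 < 122? ✓ → no.
reindex: start 81 >= 113? ✗; start 81 < 122? ✓ → no.
snapshot: start 83 >= 113? ✗; start 83 < 122? ✓ → no.
sync_call: start 61 >= 113? ✗; start 61 < 122? ✓ → no.
Result: none.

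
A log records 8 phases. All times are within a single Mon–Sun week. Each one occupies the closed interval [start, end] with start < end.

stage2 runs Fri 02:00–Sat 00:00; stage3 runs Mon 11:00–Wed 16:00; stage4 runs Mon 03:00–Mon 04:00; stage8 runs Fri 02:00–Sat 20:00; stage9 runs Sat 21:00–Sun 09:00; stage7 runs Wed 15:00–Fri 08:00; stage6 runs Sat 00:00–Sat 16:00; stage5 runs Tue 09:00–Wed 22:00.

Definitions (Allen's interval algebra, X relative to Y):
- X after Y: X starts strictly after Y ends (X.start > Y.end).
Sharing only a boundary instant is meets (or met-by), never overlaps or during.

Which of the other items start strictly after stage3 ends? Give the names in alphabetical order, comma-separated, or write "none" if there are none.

stage2, stage6, stage8, stage9

Target stage3 = [Mon 11:00, Wed 16:00].
stage2 [Fri 02:00, Sat 00:00] → after → yes.
stage4 [Mon 03:00, Mon 04:00] → before → no.
stage5 [Tue 09:00, Wed 22:00] → overlapped-by → no.
stage6 [Sat 00:00, Sat 16:00] → after → yes.
stage7 [Wed 15:00, Fri 08:00] → overlapped-by → no.
stage8 [Fri 02:00, Sat 20:00] → after → yes.
stage9 [Sat 21:00, Sun 09:00] → after → yes.
Result: stage2, stage6, stage8, stage9.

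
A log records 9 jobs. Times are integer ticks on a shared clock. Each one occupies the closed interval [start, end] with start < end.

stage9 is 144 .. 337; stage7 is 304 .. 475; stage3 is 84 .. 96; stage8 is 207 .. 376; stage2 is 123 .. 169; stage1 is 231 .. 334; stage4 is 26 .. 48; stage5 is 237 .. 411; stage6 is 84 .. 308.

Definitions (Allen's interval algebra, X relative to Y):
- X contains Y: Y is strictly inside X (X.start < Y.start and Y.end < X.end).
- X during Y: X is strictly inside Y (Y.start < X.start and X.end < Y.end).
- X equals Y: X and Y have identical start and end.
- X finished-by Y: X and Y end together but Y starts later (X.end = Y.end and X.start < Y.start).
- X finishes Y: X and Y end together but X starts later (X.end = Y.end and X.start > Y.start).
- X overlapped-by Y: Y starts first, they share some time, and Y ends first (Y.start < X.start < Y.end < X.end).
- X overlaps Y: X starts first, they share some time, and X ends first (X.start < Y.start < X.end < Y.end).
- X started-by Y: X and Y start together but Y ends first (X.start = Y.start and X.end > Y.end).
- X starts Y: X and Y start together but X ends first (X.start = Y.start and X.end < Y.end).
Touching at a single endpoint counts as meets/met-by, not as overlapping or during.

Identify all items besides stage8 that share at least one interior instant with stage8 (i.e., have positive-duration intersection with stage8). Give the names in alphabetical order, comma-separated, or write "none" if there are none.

Target stage8 = [207, 376].
stage1 [231, 334] → during → yes.
stage2 [123, 169] → before → no.
stage3 [84, 96] → before → no.
stage4 [26, 48] → before → no.
stage5 [237, 411] → overlapped-by → yes.
stage6 [84, 308] → overlaps → yes.
stage7 [304, 475] → overlapped-by → yes.
stage9 [144, 337] → overlaps → yes.
Result: stage1, stage5, stage6, stage7, stage9.

stage1, stage5, stage6, stage7, stage9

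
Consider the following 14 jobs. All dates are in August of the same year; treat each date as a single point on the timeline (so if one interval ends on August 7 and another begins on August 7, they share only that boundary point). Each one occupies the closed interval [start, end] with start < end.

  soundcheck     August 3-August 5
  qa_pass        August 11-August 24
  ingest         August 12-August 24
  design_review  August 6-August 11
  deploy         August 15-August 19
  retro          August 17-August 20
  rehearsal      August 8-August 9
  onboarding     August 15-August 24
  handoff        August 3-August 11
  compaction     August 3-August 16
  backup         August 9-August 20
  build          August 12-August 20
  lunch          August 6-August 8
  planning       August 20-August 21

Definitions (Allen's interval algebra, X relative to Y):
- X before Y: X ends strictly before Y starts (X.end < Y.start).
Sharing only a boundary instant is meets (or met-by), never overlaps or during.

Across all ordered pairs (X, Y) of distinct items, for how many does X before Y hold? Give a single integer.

Checking all 182 ordered pairs for relation 'before'; matching pairs in alphabetical order:
(compaction, planning): compaction before planning ✓
(compaction, retro): compaction before retro ✓
(deploy, planning): deploy before planning ✓
(design_review, build): design_review before build ✓
(design_review, deploy): design_review before deploy ✓
(design_review, ingest): design_review before ingest ✓
(design_review, onboarding): design_review before onboarding ✓
(design_review, planning): design_review before planning ✓
(design_review, retro): design_review before retro ✓
(handoff, build): handoff before build ✓
(handoff, deploy): handoff before deploy ✓
(handoff, ingest): handoff before ingest ✓
(handoff, onboarding): handoff before onboarding ✓
(handoff, planning): handoff before planning ✓
(handoff, retro): handoff before retro ✓
(lunch, backup): lunch before backup ✓
(lunch, build): lunch before build ✓
(lunch, deploy): lunch before deploy ✓
(lunch, ingest): lunch before ingest ✓
(lunch, onboarding): lunch before onboarding ✓
(lunch, planning): lunch before planning ✓
(lunch, qa_pass): lunch before qa_pass ✓
(lunch, retro): lunch before retro ✓
(rehearsal, build): rehearsal before build ✓
... plus 17 further pairs not listed.
Count: 41.

41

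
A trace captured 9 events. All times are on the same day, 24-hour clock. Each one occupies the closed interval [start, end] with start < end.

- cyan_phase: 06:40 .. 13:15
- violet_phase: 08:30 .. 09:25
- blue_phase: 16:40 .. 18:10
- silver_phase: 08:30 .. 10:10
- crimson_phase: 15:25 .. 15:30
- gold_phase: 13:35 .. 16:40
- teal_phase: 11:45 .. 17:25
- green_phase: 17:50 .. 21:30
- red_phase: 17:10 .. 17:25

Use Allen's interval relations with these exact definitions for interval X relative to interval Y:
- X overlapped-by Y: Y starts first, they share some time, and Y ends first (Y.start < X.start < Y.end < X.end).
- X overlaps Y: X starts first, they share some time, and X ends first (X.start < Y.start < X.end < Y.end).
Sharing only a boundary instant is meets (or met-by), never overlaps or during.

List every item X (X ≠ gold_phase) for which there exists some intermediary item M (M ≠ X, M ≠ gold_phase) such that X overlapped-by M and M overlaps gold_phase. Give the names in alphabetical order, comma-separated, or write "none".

none

Target gold_phase = [13:35, 16:40].
Intermediaries M with M overlaps gold_phase: none.
Union: none.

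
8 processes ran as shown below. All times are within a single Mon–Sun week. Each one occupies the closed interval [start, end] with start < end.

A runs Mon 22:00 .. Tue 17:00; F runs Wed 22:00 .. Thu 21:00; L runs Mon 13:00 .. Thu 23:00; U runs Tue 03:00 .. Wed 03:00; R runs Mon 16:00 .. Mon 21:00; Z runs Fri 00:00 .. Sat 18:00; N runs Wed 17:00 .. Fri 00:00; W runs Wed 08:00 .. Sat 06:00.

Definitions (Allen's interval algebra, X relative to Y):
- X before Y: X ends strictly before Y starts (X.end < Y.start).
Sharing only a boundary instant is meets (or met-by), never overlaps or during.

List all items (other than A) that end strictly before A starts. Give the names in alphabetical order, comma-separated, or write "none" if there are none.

R

Target A = [Mon 22:00, Tue 17:00].
F [Wed 22:00, Thu 21:00] → after → no.
L [Mon 13:00, Thu 23:00] → contains → no.
N [Wed 17:00, Fri 00:00] → after → no.
R [Mon 16:00, Mon 21:00] → before → yes.
U [Tue 03:00, Wed 03:00] → overlapped-by → no.
W [Wed 08:00, Sat 06:00] → after → no.
Z [Fri 00:00, Sat 18:00] → after → no.
Result: R.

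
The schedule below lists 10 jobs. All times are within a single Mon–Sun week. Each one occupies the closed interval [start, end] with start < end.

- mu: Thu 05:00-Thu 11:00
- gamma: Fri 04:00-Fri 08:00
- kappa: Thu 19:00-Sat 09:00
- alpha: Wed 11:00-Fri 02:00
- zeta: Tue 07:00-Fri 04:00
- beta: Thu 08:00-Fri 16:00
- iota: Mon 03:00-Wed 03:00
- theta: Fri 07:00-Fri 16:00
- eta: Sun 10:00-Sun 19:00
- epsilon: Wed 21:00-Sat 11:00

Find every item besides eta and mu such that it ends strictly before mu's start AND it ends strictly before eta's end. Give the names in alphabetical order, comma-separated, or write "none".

Conditions: its end is strictly before mu's start (X.end < Thu 05:00) AND its end is strictly before eta's end (X.end < Sun 19:00).
alpha: end Fri 02:00 < Thu 05:00? ✗; end Fri 02:00 < Sun 19:00? ✓ → no.
beta: end Fri 16:00 < Thu 05:00? ✗; end Fri 16:00 < Sun 19:00? ✓ → no.
epsilon: end Sat 11:00 < Thu 05:00? ✗; end Sat 11:00 < Sun 19:00? ✓ → no.
gamma: end Fri 08:00 < Thu 05:00? ✗; end Fri 08:00 < Sun 19:00? ✓ → no.
iota: end Wed 03:00 < Thu 05:00? ✓; end Wed 03:00 < Sun 19:00? ✓ → yes.
kappa: end Sat 09:00 < Thu 05:00? ✗; end Sat 09:00 < Sun 19:00? ✓ → no.
theta: end Fri 16:00 < Thu 05:00? ✗; end Fri 16:00 < Sun 19:00? ✓ → no.
zeta: end Fri 04:00 < Thu 05:00? ✗; end Fri 04:00 < Sun 19:00? ✓ → no.
Result: iota.

iota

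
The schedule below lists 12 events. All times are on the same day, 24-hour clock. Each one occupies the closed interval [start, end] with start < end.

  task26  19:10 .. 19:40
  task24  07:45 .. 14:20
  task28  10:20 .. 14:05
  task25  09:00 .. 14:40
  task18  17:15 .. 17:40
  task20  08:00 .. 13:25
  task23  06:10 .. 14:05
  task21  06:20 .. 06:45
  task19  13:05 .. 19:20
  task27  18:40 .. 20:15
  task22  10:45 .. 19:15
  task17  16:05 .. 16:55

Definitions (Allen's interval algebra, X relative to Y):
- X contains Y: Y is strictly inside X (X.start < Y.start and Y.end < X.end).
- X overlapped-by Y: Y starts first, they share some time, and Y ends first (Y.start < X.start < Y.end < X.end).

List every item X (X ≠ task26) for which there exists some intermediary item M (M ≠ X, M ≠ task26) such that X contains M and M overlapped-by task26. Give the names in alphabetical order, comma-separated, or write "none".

Target task26 = [19:10, 19:40].
Intermediaries M with M overlapped-by task26: none.
Union: none.

none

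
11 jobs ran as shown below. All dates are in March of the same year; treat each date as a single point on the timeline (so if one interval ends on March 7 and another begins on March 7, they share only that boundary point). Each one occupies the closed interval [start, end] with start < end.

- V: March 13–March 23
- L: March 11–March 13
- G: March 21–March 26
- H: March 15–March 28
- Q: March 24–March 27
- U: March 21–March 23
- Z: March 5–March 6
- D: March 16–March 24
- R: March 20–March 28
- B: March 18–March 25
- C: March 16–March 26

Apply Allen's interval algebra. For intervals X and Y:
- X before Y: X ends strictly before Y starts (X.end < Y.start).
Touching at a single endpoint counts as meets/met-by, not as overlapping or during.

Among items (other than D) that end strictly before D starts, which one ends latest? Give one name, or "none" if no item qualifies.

Target D = [March 16, March 24].
B [March 18, March 25] → overlapped-by → excluded.
C [March 16, March 26] → started-by → excluded.
G [March 21, March 26] → overlapped-by → excluded.
H [March 15, March 28] → contains → excluded.
L [March 11, March 13] → before → candidate.
Q [March 24, March 27] → met-by → excluded.
R [March 20, March 28] → overlapped-by → excluded.
U [March 21, March 23] → during → excluded.
V [March 13, March 23] → overlaps → excluded.
Z [March 5, March 6] → before → candidate.
Among candidates, latest end is March 13 → L.

L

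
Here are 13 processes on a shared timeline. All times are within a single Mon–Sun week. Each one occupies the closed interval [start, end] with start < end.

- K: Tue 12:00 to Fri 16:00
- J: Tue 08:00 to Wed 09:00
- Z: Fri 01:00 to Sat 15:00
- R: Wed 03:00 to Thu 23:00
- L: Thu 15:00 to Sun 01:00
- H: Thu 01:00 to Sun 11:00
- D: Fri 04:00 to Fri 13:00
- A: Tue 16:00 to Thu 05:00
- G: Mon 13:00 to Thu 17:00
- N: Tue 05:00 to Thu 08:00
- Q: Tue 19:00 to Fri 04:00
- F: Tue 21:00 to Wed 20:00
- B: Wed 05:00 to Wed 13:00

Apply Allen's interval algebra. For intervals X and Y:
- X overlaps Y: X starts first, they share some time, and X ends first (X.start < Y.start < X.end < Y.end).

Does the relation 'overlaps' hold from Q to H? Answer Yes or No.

Yes

Q = [Tue 19:00, Fri 04:00], H = [Thu 01:00, Sun 11:00].
Actual relation of Q to H: overlaps.
Asked whether 'overlaps' holds → Yes.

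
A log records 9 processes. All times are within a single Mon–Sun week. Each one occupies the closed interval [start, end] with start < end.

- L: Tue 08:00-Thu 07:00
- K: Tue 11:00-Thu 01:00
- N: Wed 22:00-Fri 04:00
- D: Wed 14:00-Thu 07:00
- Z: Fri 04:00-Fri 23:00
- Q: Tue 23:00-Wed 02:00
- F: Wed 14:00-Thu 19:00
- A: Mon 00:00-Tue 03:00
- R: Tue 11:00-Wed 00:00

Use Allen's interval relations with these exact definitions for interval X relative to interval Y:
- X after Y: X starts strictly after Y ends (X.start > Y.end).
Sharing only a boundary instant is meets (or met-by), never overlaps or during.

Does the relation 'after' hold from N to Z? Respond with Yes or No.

N = [Wed 22:00, Fri 04:00], Z = [Fri 04:00, Fri 23:00].
Actual relation of N to Z: meets.
Asked whether 'after' holds → No.

No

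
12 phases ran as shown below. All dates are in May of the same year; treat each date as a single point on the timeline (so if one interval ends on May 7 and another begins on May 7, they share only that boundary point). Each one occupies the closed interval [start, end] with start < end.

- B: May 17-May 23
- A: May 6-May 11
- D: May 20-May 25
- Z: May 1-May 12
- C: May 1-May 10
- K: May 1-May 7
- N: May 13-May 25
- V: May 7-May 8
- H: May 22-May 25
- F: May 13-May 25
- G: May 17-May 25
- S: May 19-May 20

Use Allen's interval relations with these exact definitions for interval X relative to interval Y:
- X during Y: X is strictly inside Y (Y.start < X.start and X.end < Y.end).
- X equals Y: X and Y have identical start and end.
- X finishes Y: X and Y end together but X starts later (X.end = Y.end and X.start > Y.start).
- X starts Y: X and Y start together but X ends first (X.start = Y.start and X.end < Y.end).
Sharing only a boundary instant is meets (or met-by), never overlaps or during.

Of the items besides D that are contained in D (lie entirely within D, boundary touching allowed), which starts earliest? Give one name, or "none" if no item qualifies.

H

Target D = [May 20, May 25].
A [May 6, May 11] → before → excluded.
B [May 17, May 23] → overlaps → excluded.
C [May 1, May 10] → before → excluded.
F [May 13, May 25] → finished-by → excluded.
G [May 17, May 25] → finished-by → excluded.
H [May 22, May 25] → finishes → candidate.
K [May 1, May 7] → before → excluded.
N [May 13, May 25] → finished-by → excluded.
S [May 19, May 20] → meets → excluded.
V [May 7, May 8] → before → excluded.
Z [May 1, May 12] → before → excluded.
Among candidates, earliest start is May 22 → H.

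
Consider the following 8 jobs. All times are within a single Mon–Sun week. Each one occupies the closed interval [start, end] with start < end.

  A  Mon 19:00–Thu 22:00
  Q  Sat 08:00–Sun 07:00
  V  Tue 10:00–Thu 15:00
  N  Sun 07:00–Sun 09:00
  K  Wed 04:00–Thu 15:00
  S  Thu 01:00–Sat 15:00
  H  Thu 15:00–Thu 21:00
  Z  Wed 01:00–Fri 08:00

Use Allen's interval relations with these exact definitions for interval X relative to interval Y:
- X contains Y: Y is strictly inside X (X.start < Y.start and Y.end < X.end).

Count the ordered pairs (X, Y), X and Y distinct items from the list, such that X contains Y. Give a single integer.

Checking all 56 ordered pairs for relation 'contains'; matching pairs in alphabetical order:
(A, H): A contains H ✓
(A, K): A contains K ✓
(A, V): A contains V ✓
(S, H): S contains H ✓
(Z, H): Z contains H ✓
(Z, K): Z contains K ✓
Count: 6.

6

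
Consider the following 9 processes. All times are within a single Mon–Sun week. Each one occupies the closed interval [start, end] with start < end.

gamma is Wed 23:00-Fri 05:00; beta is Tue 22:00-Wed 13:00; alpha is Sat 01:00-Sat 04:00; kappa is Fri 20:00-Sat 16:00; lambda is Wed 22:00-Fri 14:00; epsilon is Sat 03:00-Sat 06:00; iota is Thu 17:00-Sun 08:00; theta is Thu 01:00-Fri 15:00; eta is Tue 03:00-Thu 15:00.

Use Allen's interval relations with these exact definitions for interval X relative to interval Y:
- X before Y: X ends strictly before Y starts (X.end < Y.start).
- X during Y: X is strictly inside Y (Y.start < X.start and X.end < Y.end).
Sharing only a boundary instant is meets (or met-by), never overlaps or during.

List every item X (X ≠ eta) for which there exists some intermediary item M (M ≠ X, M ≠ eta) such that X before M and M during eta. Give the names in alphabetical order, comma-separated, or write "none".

none

Target eta = [Tue 03:00, Thu 15:00].
Intermediaries M with M during eta: beta.
Via beta — items with X before beta: none.
Union: none.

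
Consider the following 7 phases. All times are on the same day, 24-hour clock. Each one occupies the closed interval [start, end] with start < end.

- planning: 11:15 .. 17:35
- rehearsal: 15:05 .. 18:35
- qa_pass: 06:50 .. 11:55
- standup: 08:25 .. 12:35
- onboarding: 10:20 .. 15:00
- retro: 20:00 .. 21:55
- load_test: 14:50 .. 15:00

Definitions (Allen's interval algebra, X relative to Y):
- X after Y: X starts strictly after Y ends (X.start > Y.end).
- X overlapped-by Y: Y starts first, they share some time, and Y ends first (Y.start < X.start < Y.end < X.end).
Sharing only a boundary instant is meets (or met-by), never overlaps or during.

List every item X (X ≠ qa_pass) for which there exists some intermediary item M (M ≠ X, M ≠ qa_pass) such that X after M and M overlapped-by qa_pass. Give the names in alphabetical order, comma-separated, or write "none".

Target qa_pass = [06:50, 11:55].
Intermediaries M with M overlapped-by qa_pass: onboarding, planning, standup.
Via onboarding — items with X after onboarding: rehearsal, retro.
Via planning — items with X after planning: retro.
Via standup — items with X after standup: load_test, rehearsal, retro.
Union: load_test, rehearsal, retro.

load_test, rehearsal, retro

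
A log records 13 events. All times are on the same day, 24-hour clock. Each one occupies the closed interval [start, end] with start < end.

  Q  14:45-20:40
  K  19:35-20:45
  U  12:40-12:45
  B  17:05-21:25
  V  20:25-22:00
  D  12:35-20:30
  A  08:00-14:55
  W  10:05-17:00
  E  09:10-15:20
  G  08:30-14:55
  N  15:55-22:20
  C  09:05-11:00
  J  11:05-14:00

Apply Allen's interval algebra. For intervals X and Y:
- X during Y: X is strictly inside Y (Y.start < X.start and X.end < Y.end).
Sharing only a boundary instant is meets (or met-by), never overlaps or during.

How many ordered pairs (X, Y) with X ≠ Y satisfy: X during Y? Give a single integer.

Checking all 156 ordered pairs for relation 'during'; matching pairs in alphabetical order:
(B, N): B during N ✓
(C, A): C during A ✓
(C, G): C during G ✓
(J, A): J during A ✓
(J, E): J during E ✓
(J, G): J during G ✓
(J, W): J during W ✓
(K, B): K during B ✓
(K, N): K during N ✓
(U, A): U during A ✓
(U, D): U during D ✓
(U, E): U during E ✓
(U, G): U during G ✓
(U, J): U during J ✓
(U, W): U during W ✓
(V, N): V during N ✓
Count: 16.

16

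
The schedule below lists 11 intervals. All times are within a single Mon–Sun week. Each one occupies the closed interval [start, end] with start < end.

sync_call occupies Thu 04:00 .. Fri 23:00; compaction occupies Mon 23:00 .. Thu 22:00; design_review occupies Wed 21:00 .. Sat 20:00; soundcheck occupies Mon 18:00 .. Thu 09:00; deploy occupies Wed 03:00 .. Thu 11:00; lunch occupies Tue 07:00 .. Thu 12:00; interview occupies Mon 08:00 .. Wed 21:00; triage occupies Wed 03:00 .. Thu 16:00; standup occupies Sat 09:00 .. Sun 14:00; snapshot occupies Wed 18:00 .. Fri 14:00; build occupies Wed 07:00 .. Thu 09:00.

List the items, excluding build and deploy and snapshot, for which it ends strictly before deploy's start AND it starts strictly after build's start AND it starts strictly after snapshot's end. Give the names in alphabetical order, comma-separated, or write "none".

Conditions: its end is strictly before deploy's start (X.end < Wed 03:00) AND its start is strictly after build's start (X.start > Wed 07:00) AND its start is strictly after snapshot's end (X.start > Fri 14:00).
compaction: end Thu 22:00 < Wed 03:00? ✗; start Mon 23:00 > Wed 07:00? ✗; start Mon 23:00 > Fri 14:00? ✗ → no.
design_review: end Sat 20:00 < Wed 03:00? ✗; start Wed 21:00 > Wed 07:00? ✓; start Wed 21:00 > Fri 14:00? ✗ → no.
interview: end Wed 21:00 < Wed 03:00? ✗; start Mon 08:00 > Wed 07:00? ✗; start Mon 08:00 > Fri 14:00? ✗ → no.
lunch: end Thu 12:00 < Wed 03:00? ✗; start Tue 07:00 > Wed 07:00? ✗; start Tue 07:00 > Fri 14:00? ✗ → no.
soundcheck: end Thu 09:00 < Wed 03:00? ✗; start Mon 18:00 > Wed 07:00? ✗; start Mon 18:00 > Fri 14:00? ✗ → no.
standup: end Sun 14:00 < Wed 03:00? ✗; start Sat 09:00 > Wed 07:00? ✓; start Sat 09:00 > Fri 14:00? ✓ → no.
sync_call: end Fri 23:00 < Wed 03:00? ✗; start Thu 04:00 > Wed 07:00? ✓; start Thu 04:00 > Fri 14:00? ✗ → no.
triage: end Thu 16:00 < Wed 03:00? ✗; start Wed 03:00 > Wed 07:00? ✗; start Wed 03:00 > Fri 14:00? ✗ → no.
Result: none.

none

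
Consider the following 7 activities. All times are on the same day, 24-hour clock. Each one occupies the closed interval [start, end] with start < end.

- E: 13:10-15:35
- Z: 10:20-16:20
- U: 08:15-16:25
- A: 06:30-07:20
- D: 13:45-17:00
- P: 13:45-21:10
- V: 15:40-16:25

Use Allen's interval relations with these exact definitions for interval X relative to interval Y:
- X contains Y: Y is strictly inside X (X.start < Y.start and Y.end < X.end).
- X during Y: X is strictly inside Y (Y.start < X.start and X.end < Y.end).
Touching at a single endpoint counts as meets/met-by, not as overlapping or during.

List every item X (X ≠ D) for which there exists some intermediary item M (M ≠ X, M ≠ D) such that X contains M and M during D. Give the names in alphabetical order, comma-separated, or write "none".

P

Target D = [13:45, 17:00].
Intermediaries M with M during D: V.
Via V — items with X contains V: P.
Union: P.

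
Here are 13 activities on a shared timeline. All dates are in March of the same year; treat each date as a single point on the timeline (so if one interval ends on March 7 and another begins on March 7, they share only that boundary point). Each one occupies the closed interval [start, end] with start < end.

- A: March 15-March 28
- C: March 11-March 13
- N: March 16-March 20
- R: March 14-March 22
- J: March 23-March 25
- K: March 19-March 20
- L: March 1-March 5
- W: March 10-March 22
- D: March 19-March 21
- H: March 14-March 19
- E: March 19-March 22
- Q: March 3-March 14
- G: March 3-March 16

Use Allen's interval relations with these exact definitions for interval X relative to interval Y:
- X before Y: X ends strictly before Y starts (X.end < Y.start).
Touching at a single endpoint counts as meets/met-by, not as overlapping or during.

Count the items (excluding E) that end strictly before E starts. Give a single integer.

Target E = [March 19, March 22].
A [March 15, March 28] → contains → no.
C [March 11, March 13] → before → counts.
D [March 19, March 21] → starts → no.
G [March 3, March 16] → before → counts.
H [March 14, March 19] → meets → no.
J [March 23, March 25] → after → no.
K [March 19, March 20] → starts → no.
L [March 1, March 5] → before → counts.
N [March 16, March 20] → overlaps → no.
Q [March 3, March 14] → before → counts.
R [March 14, March 22] → finished-by → no.
W [March 10, March 22] → finished-by → no.
Total: 4.

4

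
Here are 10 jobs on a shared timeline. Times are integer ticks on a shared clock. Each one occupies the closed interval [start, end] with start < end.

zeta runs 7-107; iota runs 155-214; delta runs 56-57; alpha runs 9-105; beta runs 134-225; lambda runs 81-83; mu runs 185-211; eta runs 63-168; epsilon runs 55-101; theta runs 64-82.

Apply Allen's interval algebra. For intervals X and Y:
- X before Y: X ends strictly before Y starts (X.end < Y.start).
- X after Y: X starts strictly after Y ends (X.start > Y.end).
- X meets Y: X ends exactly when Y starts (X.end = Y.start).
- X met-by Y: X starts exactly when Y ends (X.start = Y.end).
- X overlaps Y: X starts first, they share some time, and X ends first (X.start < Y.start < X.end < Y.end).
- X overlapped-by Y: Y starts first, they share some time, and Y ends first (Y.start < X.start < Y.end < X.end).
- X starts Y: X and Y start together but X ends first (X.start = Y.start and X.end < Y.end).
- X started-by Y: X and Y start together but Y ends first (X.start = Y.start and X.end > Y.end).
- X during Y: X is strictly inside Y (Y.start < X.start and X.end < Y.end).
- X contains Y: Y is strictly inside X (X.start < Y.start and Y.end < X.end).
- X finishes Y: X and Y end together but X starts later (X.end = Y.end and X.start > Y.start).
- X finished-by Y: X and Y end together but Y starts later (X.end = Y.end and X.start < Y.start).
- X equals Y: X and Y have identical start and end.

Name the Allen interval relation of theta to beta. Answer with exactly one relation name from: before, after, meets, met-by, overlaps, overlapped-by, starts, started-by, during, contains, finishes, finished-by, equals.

theta = [64, 82]; beta = [134, 225].
Compare endpoints: theta.start < beta.start, theta.start < beta.end, theta.end < beta.start, theta.end < beta.end.
That pattern is 'before'.

before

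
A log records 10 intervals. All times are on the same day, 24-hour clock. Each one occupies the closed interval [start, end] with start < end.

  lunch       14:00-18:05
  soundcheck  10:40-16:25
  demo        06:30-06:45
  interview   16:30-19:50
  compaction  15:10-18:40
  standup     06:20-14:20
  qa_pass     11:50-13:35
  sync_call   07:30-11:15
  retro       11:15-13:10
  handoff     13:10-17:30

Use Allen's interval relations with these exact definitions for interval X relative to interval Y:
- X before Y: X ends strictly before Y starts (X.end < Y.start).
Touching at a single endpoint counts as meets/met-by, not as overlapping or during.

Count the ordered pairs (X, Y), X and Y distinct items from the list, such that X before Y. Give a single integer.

Checking all 90 ordered pairs for relation 'before'; matching pairs in alphabetical order:
(demo, compaction): demo before compaction ✓
(demo, handoff): demo before handoff ✓
(demo, interview): demo before interview ✓
(demo, lunch): demo before lunch ✓
(demo, qa_pass): demo before qa_pass ✓
(demo, retro): demo before retro ✓
(demo, soundcheck): demo before soundcheck ✓
(demo, sync_call): demo before sync_call ✓
(qa_pass, compaction): qa_pass before compaction ✓
(qa_pass, interview): qa_pass before interview ✓
(qa_pass, lunch): qa_pass before lunch ✓
(retro, compaction): retro before compaction ✓
(retro, interview): retro before interview ✓
(retro, lunch): retro before lunch ✓
(soundcheck, interview): soundcheck before interview ✓
(standup, compaction): standup before compaction ✓
(standup, interview): standup before interview ✓
(sync_call, compaction): sync_call before compaction ✓
(sync_call, handoff): sync_call before handoff ✓
(sync_call, interview): sync_call before interview ✓
(sync_call, lunch): sync_call before lunch ✓
(sync_call, qa_pass): sync_call before qa_pass ✓
Count: 22.

22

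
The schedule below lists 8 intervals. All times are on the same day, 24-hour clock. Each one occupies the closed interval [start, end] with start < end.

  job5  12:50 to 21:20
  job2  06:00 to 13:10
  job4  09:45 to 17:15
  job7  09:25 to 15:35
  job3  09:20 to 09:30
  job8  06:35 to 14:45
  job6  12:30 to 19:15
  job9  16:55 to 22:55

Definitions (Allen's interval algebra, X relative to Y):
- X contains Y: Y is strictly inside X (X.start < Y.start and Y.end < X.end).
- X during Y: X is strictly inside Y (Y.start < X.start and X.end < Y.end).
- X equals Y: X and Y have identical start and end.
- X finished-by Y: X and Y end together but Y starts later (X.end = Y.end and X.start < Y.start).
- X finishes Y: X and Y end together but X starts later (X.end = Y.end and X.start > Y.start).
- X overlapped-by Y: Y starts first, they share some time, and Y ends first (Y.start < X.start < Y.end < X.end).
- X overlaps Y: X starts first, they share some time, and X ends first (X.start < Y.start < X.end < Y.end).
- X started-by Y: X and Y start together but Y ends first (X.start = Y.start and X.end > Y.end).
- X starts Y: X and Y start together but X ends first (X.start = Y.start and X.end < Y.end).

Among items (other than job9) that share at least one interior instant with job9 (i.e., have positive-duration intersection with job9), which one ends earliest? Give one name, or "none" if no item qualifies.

job4

Target job9 = [16:55, 22:55].
job2 [06:00, 13:10] → before → excluded.
job3 [09:20, 09:30] → before → excluded.
job4 [09:45, 17:15] → overlaps → candidate.
job5 [12:50, 21:20] → overlaps → candidate.
job6 [12:30, 19:15] → overlaps → candidate.
job7 [09:25, 15:35] → before → excluded.
job8 [06:35, 14:45] → before → excluded.
Among candidates, earliest end is 17:15 → job4.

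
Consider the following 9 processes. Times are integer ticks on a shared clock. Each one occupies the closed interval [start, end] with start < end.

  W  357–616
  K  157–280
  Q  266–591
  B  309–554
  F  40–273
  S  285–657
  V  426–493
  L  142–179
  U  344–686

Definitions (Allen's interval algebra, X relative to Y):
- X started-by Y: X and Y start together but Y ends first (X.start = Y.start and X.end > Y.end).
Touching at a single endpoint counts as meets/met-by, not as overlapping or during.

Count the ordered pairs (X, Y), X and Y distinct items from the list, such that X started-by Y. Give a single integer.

Checking all 72 ordered pairs for relation 'started-by'; matching pairs in alphabetical order:
No pair satisfies it.
Count: 0.

0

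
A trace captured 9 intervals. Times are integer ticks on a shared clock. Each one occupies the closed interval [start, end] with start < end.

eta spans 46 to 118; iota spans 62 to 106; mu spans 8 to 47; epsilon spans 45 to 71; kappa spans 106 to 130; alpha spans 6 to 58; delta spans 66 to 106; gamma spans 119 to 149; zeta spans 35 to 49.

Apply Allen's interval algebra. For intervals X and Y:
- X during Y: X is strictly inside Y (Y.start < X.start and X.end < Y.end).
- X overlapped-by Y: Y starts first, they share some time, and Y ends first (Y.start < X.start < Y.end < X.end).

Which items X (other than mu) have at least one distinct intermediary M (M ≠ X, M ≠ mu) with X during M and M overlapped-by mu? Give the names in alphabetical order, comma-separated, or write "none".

Target mu = [8, 47].
Intermediaries M with M overlapped-by mu: epsilon, eta, zeta.
Via epsilon — items with X during epsilon: none.
Via eta — items with X during eta: delta, iota.
Via zeta — items with X during zeta: none.
Union: delta, iota.

delta, iota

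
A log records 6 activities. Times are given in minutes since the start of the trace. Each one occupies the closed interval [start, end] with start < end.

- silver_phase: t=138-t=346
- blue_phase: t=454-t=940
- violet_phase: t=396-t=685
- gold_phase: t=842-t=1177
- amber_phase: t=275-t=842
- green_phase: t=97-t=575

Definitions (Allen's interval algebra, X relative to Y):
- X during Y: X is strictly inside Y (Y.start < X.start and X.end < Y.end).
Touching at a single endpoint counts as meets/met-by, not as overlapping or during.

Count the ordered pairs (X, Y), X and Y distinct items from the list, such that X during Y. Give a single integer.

2

Checking all 30 ordered pairs for relation 'during'; matching pairs in alphabetical order:
(silver_phase, green_phase): silver_phase during green_phase ✓
(violet_phase, amber_phase): violet_phase during amber_phase ✓
Count: 2.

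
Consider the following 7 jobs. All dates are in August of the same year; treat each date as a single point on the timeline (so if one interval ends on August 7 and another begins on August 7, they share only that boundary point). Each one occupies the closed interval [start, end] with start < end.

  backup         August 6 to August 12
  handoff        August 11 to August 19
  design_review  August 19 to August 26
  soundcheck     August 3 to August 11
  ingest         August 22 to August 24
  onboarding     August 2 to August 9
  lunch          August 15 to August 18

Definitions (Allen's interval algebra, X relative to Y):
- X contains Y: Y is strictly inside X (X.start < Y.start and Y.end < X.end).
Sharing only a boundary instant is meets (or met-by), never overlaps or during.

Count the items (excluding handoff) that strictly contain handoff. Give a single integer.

Target handoff = [August 11, August 19].
backup [August 6, August 12] → overlaps → no.
design_review [August 19, August 26] → met-by → no.
ingest [August 22, August 24] → after → no.
lunch [August 15, August 18] → during → no.
onboarding [August 2, August 9] → before → no.
soundcheck [August 3, August 11] → meets → no.
Total: 0.

0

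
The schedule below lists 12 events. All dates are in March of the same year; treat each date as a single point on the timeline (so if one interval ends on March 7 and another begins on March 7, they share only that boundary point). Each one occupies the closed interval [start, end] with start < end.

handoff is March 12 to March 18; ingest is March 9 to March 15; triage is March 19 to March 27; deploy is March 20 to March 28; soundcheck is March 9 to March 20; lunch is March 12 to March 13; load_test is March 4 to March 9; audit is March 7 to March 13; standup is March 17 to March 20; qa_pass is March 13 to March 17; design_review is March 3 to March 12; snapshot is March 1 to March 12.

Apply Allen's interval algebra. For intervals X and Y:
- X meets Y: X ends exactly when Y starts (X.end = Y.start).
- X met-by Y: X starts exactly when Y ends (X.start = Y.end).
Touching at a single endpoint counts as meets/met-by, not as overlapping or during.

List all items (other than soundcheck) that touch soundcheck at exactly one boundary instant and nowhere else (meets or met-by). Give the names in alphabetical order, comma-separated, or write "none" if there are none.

Target soundcheck = [March 9, March 20].
audit [March 7, March 13] → overlaps → no.
deploy [March 20, March 28] → met-by → yes.
design_review [March 3, March 12] → overlaps → no.
handoff [March 12, March 18] → during → no.
ingest [March 9, March 15] → starts → no.
load_test [March 4, March 9] → meets → yes.
lunch [March 12, March 13] → during → no.
qa_pass [March 13, March 17] → during → no.
snapshot [March 1, March 12] → overlaps → no.
standup [March 17, March 20] → finishes → no.
triage [March 19, March 27] → overlapped-by → no.
Result: deploy, load_test.

deploy, load_test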